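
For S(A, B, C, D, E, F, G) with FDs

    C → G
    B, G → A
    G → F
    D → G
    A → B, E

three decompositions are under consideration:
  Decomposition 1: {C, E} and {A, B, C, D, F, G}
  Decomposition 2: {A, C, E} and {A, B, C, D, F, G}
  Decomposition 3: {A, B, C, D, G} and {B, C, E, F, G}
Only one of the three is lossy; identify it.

Decomposition 1

Decomposition 1: common = {C}, closure = {C, F, G} → lossy.
Decomposition 2: common = {A, C}, closure = {A, B, C, E, F, G} → lossless.
Decomposition 3: common = {B, C, G}, closure = {A, B, C, E, F, G} → lossless.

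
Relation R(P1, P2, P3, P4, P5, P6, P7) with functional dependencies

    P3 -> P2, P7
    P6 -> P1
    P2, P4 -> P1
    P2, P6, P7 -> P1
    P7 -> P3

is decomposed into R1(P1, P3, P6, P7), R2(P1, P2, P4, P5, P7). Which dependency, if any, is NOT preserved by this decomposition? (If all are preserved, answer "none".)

none

P3 → P2, P7: restricted closure across fragments reaches P2, P7.
P6 → P1 lies within R1.
P2, P4 → P1 lies within R2.
P2, P6, P7 → P1: restricted closure across fragments reaches P1.
P7 → P3 lies within R1.
Every dependency is enforceable on the fragments, so the decomposition is dependency-preserving.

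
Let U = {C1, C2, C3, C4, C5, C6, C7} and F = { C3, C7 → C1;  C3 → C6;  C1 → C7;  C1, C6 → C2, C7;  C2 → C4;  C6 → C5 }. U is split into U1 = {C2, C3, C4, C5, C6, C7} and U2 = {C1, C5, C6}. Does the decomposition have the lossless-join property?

Common attributes: U1 ∩ U2 = {C5, C6}.
No dependency enlarges {C5, C6}, so (C5, C6)⁺ = {C5, C6}.
The closure contains neither all of U1 = {C2, C3, C4, C5, C6, C7} nor all of U2 = {C1, C5, C6}, so the common attributes are not a superkey of either fragment. The join is lossy.

No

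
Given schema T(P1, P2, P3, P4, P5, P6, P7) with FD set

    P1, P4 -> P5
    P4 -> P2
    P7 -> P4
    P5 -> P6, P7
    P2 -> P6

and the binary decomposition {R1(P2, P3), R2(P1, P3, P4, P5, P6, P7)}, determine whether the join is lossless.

No

Common attributes: R1 ∩ R2 = {P3}.
No dependency enlarges {P3}, so (P3)⁺ = {P3}.
The closure contains neither all of R1 = {P2, P3} nor all of R2 = {P1, P3, P4, P5, P6, P7}, so the common attributes are not a superkey of either fragment. The join is lossy.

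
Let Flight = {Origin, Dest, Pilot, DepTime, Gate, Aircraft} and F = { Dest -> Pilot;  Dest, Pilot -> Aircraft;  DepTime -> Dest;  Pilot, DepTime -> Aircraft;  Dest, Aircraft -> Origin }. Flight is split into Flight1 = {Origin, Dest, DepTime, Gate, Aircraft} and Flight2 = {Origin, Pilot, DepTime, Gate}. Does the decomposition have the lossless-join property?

Common attributes: Flight1 ∩ Flight2 = {Origin, DepTime, Gate}.
Closure of {Origin, DepTime, Gate}: DepTime → Dest applies, adding Dest; Dest → Pilot applies, adding Pilot; Dest, Pilot → Aircraft applies, adding Aircraft. So (Origin, DepTime, Gate)⁺ = {Origin, Dest, Pilot, DepTime, Gate, Aircraft}.
This closure contains every attribute of Flight1, so Flight1 ∩ Flight2 → Flight1. The join is lossless.

Yes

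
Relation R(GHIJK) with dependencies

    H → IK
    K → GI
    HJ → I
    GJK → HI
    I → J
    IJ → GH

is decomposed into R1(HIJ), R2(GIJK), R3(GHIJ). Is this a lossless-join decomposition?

Chase test. Columns are GHIJK; row i has aⱼ where attribute j ∈ Ri, else bᵢⱼ.
Initial tableau (one row per fragment):
  row 1: b11 a2 a3 a4 b15
  row 2: a1 b22 a3 a4 a5
  row 3: a1 a2 a3 a4 b35
Rows 1 and 3 agree on H; apply H→IK and equate their IK entries.
Rows 1 and 3 agree on K; apply K→GI and equate their GI entries.
Rows 1 and 2 agree on IJ; apply IJ→GH and equate their GH entries.
Rows 1 and 2 agree on H; apply H→IK and equate their IK entries.
Row 1 is now all distinguished symbols — the join is lossless.

Yes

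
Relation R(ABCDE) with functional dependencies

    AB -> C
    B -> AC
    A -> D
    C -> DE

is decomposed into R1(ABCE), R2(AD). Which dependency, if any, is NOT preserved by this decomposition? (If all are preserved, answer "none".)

C -> DE

Check C → DE: no single fragment contains all of {CDE}, and the restricted closure of {C} across the fragments never reaches {DE}.
AB → C is preserved.
B → AC is preserved.
A → D is preserved.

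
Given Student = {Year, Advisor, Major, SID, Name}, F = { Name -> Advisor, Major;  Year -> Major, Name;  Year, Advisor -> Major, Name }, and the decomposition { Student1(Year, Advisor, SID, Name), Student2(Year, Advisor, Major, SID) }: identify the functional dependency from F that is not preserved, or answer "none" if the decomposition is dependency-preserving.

Name -> Advisor, Major

Check Name → Advisor, Major: no single fragment contains all of {Advisor, Major, Name}, and the restricted closure of {Name} across the fragments never reaches {Advisor, Major}.
Year → Major, Name is preserved.
Year, Advisor → Major, Name is preserved.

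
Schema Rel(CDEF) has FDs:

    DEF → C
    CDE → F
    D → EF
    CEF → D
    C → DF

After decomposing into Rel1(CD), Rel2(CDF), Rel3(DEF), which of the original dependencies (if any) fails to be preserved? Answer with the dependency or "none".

none

DEF → C: restricted closure across fragments reaches C.
CDE → F: restricted closure across fragments reaches F.
D → EF lies within Rel3.
CEF → D: restricted closure across fragments reaches D.
C → DF lies within Rel2.
Every dependency is enforceable on the fragments, so the decomposition is dependency-preserving.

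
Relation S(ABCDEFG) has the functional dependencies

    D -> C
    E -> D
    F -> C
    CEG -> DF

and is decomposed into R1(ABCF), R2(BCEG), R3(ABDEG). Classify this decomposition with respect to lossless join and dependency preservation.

Lossless test (chase): Rows 2 and 3 agree on E; apply E→D and equate their D entries. Rows 2 and 3 agree on D; apply D→C and equate their C entries. Rows 2 and 3 agree on CEG; apply CEG→DF and equate their DF entries. No row becomes fully distinguished — the join is lossy.
Dependency preservation: the restricted closure of {D} across the fragments never reaches {C}, so D → C cannot be enforced without a join — not preserved.

lossy and not dependency-preserving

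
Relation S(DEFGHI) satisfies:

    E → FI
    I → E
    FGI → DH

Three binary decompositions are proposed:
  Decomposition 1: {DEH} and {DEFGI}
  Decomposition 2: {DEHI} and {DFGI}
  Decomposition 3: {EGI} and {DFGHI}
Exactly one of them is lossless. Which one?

Decomposition 1: common = {DE}, closure = {DEFI} → lossy.
Decomposition 2: common = {DI}, closure = {DEFI} → lossy.
Decomposition 3: common = {GI}, closure = {DEFGHI} → lossless.

Decomposition 3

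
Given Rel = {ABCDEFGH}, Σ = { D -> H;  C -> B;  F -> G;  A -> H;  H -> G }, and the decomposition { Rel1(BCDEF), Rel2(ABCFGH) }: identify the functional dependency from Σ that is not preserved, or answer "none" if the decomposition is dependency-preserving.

Check D → H: no single fragment contains all of {DH}, and the restricted closure of {D} across the fragments never reaches {H}.
C → B is preserved.
F → G is preserved.
A → H is preserved.
H → G is preserved.

D -> H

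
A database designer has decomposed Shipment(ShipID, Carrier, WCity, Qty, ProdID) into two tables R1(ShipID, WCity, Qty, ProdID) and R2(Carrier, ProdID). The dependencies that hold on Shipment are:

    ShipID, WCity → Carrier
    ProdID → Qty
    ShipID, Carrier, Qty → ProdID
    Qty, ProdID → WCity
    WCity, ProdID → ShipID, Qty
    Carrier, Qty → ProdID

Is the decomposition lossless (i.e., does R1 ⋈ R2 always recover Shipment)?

Common attributes: R1 ∩ R2 = {ProdID}.
Closure of {ProdID}: ProdID → Qty applies, adding Qty; Qty, ProdID → WCity applies, adding WCity; WCity, ProdID → ShipID, Qty applies, adding ShipID; ShipID, WCity → Carrier applies, adding Carrier. So (ProdID)⁺ = {ShipID, Carrier, WCity, Qty, ProdID}.
This closure contains every attribute of R1, so R1 ∩ R2 → R1. The join is lossless.

Yes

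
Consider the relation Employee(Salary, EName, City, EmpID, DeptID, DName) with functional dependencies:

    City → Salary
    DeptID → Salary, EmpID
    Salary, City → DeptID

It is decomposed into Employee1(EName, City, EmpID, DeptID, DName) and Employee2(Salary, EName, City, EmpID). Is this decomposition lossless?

Common attributes: Employee1 ∩ Employee2 = {EName, City, EmpID}.
Closure of {EName, City, EmpID}: City → Salary applies, adding Salary; Salary, City → DeptID applies, adding DeptID. So (EName, City, EmpID)⁺ = {Salary, EName, City, EmpID, DeptID}.
This closure contains every attribute of Employee2, so Employee1 ∩ Employee2 → Employee2. The join is lossless.

Yes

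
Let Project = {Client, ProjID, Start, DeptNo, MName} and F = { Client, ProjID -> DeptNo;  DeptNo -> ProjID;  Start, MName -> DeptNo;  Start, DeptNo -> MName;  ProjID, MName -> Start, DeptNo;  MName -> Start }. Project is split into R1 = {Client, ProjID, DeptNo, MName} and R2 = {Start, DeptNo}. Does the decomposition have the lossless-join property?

No

Common attributes: R1 ∩ R2 = {DeptNo}.
Closure of {DeptNo}: DeptNo → ProjID applies, adding ProjID. So (DeptNo)⁺ = {ProjID, DeptNo}.
The closure contains neither all of R1 = {Client, ProjID, DeptNo, MName} nor all of R2 = {Start, DeptNo}, so the common attributes are not a superkey of either fragment. The join is lossy.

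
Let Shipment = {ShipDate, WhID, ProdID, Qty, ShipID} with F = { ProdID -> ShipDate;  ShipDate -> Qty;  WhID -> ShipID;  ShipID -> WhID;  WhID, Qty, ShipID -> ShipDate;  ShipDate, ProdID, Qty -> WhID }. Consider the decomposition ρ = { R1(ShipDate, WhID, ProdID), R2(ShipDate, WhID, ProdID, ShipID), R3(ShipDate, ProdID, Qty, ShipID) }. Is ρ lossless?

Chase test. Columns are ShipDate, WhID, ProdID, Qty, ShipID; row i has aⱼ where attribute j ∈ Ri, else bᵢⱼ.
Initial tableau (one row per fragment):
  row 1: a1 a2 a3 b14 b15
  row 2: a1 a2 a3 b24 a5
  row 3: a1 b32 a3 a4 a5
Rows 1 and 2 agree on ShipDate; apply ShipDate→Qty and equate their Qty entries.
Rows 1 and 3 agree on ShipDate; apply ShipDate→Qty and equate their Qty entries.
Rows 1 and 2 agree on WhID; apply WhID→ShipID and equate their ShipID entries.
Rows 1 and 3 agree on ShipID; apply ShipID→WhID and equate their WhID entries.
Row 1 is now all distinguished symbols — the join is lossless.

Yes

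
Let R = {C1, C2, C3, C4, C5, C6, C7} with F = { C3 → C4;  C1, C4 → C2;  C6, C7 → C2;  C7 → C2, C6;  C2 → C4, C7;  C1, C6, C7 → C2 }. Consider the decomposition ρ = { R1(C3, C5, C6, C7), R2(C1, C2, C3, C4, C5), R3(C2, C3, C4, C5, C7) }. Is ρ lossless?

Yes

Chase test. Columns are C1, C2, C3, C4, C5, C6, C7; row i has aⱼ where attribute j ∈ Ri, else bᵢⱼ.
Initial tableau (one row per fragment):
  row 1: b11 b12 a3 b14 a5 a6 a7
  row 2: a1 a2 a3 a4 a5 b26 b27
  row 3: b31 a2 a3 a4 a5 b36 a7
Rows 1 and 2 agree on C3; apply C3→C4 and equate their C4 entries.
Rows 1 and 3 agree on C7; apply C7→C2, C6 and equate their C2, C6 entries.
Rows 1 and 2 agree on C2; apply C2→C4, C7 and equate their C4, C7 entries.
Rows 1 and 2 agree on C7; apply C7→C2, C6 and equate their C2, C6 entries.
Row 2 is now all distinguished symbols — the join is lossless.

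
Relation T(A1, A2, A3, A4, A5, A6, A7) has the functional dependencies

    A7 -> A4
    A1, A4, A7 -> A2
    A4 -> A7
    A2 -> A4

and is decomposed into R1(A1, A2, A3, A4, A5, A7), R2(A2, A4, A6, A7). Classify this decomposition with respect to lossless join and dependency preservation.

Lossless test: (A2, A4, A7)⁺ = {A2, A4, A7}, which is a superkey of neither fragment — lossy.
Dependency preservation: every FD's attributes lie within a single fragment, so each can be enforced locally — preserved.

lossy but dependency-preserving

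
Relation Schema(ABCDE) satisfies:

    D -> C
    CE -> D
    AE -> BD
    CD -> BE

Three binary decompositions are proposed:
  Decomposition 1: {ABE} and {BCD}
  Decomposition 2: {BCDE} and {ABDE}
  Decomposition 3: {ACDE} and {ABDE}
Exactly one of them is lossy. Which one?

Decomposition 1: common = {B}, closure = {B} → lossy.
Decomposition 2: common = {BDE}, closure = {BCDE} → lossless.
Decomposition 3: common = {ADE}, closure = {ABCDE} → lossless.

Decomposition 1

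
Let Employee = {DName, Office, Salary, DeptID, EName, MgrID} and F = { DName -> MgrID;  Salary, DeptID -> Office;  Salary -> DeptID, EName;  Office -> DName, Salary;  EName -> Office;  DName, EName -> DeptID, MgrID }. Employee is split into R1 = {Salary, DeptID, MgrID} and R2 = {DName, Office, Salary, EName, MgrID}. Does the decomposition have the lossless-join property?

Common attributes: R1 ∩ R2 = {Salary, MgrID}.
Closure of {Salary, MgrID}: Salary → DeptID, EName applies, adding DeptID, EName; EName → Office applies, adding Office; Office → DName, Salary applies, adding DName. So (Salary, MgrID)⁺ = {DName, Office, Salary, DeptID, EName, MgrID}.
This closure contains every attribute of R1, so R1 ∩ R2 → R1. The join is lossless.

Yes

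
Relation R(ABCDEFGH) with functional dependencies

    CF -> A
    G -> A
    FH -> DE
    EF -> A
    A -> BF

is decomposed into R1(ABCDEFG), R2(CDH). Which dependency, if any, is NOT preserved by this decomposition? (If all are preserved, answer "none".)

Check FH → DE: no single fragment contains all of {DEFH}, and the restricted closure of {FH} across the fragments never reaches {DE}.
CF → A is preserved.
G → A is preserved.
EF → A is preserved.
A → BF is preserved.

FH -> DE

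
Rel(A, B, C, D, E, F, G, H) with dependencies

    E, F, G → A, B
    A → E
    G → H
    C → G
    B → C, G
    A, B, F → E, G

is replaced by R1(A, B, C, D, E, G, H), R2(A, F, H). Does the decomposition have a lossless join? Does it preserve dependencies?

Lossless test: (A, H)⁺ = {A, E, H}, which is a superkey of neither fragment — lossy.
Dependency preservation: the restricted closure of {E, F, G} across the fragments never reaches {A, B}, so E, F, G → A, B cannot be enforced without a join — not preserved.

lossy and not dependency-preserving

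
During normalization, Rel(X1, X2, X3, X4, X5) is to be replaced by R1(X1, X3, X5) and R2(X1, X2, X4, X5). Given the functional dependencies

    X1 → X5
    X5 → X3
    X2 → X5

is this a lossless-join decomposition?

Common attributes: R1 ∩ R2 = {X1, X5}.
Closure of {X1, X5}: X5 → X3 applies, adding X3. So (X1, X5)⁺ = {X1, X3, X5}.
This closure contains every attribute of R1, so R1 ∩ R2 → R1. The join is lossless.

Yes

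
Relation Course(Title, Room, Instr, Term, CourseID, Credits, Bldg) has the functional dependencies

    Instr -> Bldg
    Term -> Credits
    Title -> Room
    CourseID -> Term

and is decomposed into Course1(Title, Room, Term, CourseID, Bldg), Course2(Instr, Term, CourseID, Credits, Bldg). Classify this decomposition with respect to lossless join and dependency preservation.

Lossless test: (Term, CourseID, Bldg)⁺ = {Term, CourseID, Credits, Bldg}, which is a superkey of neither fragment — lossy.
Dependency preservation: every FD's attributes lie within a single fragment, so each can be enforced locally — preserved.

lossy but dependency-preserving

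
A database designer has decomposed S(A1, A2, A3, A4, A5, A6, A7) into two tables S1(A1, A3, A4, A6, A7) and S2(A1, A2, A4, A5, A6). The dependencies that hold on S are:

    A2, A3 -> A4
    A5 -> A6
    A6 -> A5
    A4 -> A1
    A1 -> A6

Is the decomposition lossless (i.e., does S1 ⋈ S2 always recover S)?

No

Common attributes: S1 ∩ S2 = {A1, A4, A6}.
Closure of {A1, A4, A6}: A6 → A5 applies, adding A5. So (A1, A4, A6)⁺ = {A1, A4, A5, A6}.
The closure contains neither all of S1 = {A1, A3, A4, A6, A7} nor all of S2 = {A1, A2, A4, A5, A6}, so the common attributes are not a superkey of either fragment. The join is lossy.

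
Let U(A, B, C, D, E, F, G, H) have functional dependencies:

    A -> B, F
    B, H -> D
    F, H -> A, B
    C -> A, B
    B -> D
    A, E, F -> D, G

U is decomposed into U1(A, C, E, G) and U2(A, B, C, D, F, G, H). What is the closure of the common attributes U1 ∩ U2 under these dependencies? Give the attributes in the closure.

U1 ∩ U2 = {A, C, G}.
A → B, F applies, adding B, F
B → D applies, adding D
Closure: {A, B, C, D, F, G}.

A, B, C, D, F, G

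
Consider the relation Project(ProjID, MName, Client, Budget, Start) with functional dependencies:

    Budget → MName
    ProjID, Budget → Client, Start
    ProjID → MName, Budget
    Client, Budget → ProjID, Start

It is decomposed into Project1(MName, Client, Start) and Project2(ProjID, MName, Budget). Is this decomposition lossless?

No

Common attributes: Project1 ∩ Project2 = {MName}.
No dependency enlarges {MName}, so (MName)⁺ = {MName}.
The closure contains neither all of Project1 = {MName, Client, Start} nor all of Project2 = {ProjID, MName, Budget}, so the common attributes are not a superkey of either fragment. The join is lossy.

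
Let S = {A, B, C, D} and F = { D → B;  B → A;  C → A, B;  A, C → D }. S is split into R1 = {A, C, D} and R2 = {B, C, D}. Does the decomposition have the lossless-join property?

Yes

Common attributes: R1 ∩ R2 = {C, D}.
Closure of {C, D}: D → B applies, adding B; B → A applies, adding A. So (C, D)⁺ = {A, B, C, D}.
This closure contains every attribute of R1, so R1 ∩ R2 → R1. The join is lossless.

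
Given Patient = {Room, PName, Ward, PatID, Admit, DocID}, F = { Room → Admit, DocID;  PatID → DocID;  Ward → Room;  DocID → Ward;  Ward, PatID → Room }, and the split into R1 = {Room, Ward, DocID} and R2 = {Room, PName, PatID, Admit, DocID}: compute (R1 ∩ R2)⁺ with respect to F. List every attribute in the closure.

R1 ∩ R2 = {Room, DocID}.
Room → Admit, DocID applies, adding Admit
DocID → Ward applies, adding Ward
Closure: {Room, Ward, Admit, DocID}.

Room, Ward, Admit, DocID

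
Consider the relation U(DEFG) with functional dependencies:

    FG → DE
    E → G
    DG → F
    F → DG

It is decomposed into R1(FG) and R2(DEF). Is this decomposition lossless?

Yes

Common attributes: R1 ∩ R2 = {F}.
Closure of {F}: F → DG applies, adding DG; FG → DE applies, adding E. So (F)⁺ = {DEFG}.
This closure contains every attribute of R1, so R1 ∩ R2 → R1. The join is lossless.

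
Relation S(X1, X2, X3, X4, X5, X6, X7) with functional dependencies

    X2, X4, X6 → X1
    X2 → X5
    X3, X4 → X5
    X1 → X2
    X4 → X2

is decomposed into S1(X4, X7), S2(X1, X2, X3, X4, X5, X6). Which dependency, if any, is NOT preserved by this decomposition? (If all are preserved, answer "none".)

none

X2, X4, X6 → X1 lies within S2.
X2 → X5 lies within S2.
X3, X4 → X5 lies within S2.
X1 → X2 lies within S2.
X4 → X2 lies within S2.
Every dependency is enforceable on the fragments, so the decomposition is dependency-preserving.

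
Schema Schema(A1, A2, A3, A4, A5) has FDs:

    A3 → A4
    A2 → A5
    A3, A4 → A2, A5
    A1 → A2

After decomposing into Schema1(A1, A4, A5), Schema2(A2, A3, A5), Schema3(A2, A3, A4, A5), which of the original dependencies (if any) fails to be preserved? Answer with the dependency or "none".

Check A1 → A2: no single fragment contains all of {A1, A2}, and the restricted closure of {A1} across the fragments never reaches {A2}.
A3 → A4 is preserved.
A2 → A5 is preserved.
A3, A4 → A2, A5 is preserved.

A1 → A2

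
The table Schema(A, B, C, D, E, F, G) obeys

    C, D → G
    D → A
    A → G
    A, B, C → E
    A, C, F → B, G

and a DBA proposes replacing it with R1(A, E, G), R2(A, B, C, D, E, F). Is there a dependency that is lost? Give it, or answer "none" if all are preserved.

none

C, D → G: restricted closure across fragments reaches G.
D → A lies within R2.
A → G lies within R1.
A, B, C → E lies within R2.
A, C, F → B, G: restricted closure across fragments reaches B, G.
Every dependency is enforceable on the fragments, so the decomposition is dependency-preserving.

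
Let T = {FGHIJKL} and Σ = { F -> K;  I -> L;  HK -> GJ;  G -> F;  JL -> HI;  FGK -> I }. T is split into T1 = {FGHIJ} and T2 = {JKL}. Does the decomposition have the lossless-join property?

No

Common attributes: T1 ∩ T2 = {J}.
No dependency enlarges {J}, so (J)⁺ = {J}.
The closure contains neither all of T1 = {FGHIJ} nor all of T2 = {JKL}, so the common attributes are not a superkey of either fragment. The join is lossy.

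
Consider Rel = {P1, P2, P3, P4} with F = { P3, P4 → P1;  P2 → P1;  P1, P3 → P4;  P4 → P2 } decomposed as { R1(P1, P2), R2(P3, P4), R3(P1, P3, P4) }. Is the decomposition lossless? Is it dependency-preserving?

lossy and not dependency-preserving

Lossless test (chase): Rows 2 and 3 agree on P3, P4; apply P3, P4→P1 and equate their P1 entries. Rows 2 and 3 agree on P4; apply P4→P2 and equate their P2 entries. No row becomes fully distinguished — the join is lossy.
Dependency preservation: the restricted closure of {P4} across the fragments never reaches {P2}, so P4 → P2 cannot be enforced without a join — not preserved.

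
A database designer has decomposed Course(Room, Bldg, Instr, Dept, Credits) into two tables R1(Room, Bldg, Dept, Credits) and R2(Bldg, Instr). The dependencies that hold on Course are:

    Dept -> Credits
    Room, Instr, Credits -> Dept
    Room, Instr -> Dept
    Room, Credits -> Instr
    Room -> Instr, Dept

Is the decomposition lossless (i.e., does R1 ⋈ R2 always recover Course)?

No

Common attributes: R1 ∩ R2 = {Bldg}.
No dependency enlarges {Bldg}, so (Bldg)⁺ = {Bldg}.
The closure contains neither all of R1 = {Room, Bldg, Dept, Credits} nor all of R2 = {Bldg, Instr}, so the common attributes are not a superkey of either fragment. The join is lossy.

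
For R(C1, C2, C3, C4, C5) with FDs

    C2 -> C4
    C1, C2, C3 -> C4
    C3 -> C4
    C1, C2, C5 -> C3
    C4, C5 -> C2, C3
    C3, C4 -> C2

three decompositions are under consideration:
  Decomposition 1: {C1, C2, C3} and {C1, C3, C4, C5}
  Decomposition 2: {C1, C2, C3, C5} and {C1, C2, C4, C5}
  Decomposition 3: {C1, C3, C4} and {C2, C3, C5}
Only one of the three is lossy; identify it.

Decomposition 1: common = {C1, C3}, closure = {C1, C2, C3, C4} → lossless.
Decomposition 2: common = {C1, C2, C5}, closure = {C1, C2, C3, C4, C5} → lossless.
Decomposition 3: common = {C3}, closure = {C2, C3, C4} → lossy.

Decomposition 3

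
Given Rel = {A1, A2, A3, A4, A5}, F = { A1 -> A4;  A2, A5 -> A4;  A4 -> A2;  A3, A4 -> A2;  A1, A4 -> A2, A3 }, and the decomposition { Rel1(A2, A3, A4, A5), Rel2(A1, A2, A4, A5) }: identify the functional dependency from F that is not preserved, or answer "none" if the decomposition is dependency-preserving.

A1, A4 -> A2, A3

Check A1, A4 → A2, A3: no single fragment contains all of {A1, A2, A3, A4}, and the restricted closure of {A1, A4} across the fragments never reaches {A2, A3}.
A1 → A4 is preserved.
A2, A5 → A4 is preserved.
A4 → A2 is preserved.
A3, A4 → A2 is preserved.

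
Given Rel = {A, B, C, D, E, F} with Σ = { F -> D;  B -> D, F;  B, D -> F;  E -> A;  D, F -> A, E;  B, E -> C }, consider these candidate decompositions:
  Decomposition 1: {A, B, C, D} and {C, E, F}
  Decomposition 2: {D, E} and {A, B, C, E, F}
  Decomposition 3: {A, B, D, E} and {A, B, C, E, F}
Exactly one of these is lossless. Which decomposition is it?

Decomposition 3

Decomposition 1: common = {C}, closure = {C} → lossy.
Decomposition 2: common = {E}, closure = {A, E} → lossy.
Decomposition 3: common = {A, B, E}, closure = {A, B, C, D, E, F} → lossless.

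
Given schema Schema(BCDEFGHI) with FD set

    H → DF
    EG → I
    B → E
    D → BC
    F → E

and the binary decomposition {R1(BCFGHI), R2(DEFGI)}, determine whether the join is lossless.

No

Common attributes: R1 ∩ R2 = {FGI}.
Closure of {FGI}: F → E applies, adding E. So (FGI)⁺ = {EFGI}.
The closure contains neither all of R1 = {BCFGHI} nor all of R2 = {DEFGI}, so the common attributes are not a superkey of either fragment. The join is lossy.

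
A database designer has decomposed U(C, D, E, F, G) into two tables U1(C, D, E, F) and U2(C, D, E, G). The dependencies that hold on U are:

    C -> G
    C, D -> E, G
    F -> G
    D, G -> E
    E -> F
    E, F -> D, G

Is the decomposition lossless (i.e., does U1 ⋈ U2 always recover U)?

Common attributes: U1 ∩ U2 = {C, D, E}.
Closure of {C, D, E}: C → G applies, adding G; E → F applies, adding F. So (C, D, E)⁺ = {C, D, E, F, G}.
This closure contains every attribute of U1, so U1 ∩ U2 → U1. The join is lossless.

Yes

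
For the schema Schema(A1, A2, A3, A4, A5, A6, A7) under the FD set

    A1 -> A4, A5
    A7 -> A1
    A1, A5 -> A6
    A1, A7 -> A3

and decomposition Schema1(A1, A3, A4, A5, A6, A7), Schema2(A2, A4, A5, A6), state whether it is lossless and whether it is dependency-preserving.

Lossless test: (A4, A5, A6)⁺ = {A4, A5, A6}, which is a superkey of neither fragment — lossy.
Dependency preservation: every FD's attributes lie within a single fragment, so each can be enforced locally — preserved.

lossy but dependency-preserving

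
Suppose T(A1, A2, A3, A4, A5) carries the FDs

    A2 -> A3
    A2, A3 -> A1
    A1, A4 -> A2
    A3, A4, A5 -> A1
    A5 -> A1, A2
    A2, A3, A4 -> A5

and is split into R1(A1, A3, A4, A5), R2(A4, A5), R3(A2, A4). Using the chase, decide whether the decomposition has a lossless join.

No

Chase test. Columns are A1, A2, A3, A4, A5; row i has aⱼ where attribute j ∈ Ri, else bᵢⱼ.
Initial tableau (one row per fragment):
  row 1: a1 b12 a3 a4 a5
  row 2: b21 b22 b23 a4 a5
  row 3: b31 a2 b33 a4 b35
Rows 1 and 2 agree on A5; apply A5→A1, A2 and equate their A1, A2 entries.
Rows 1 and 2 agree on A2; apply A2→A3 and equate their A3 entries.
No row becomes fully distinguished — the join is lossy.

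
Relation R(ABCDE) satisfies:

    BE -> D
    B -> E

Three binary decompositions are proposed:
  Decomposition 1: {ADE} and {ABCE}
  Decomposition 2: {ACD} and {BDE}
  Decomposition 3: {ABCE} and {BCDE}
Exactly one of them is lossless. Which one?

Decomposition 1: common = {AE}, closure = {AE} → lossy.
Decomposition 2: common = {D}, closure = {D} → lossy.
Decomposition 3: common = {BCE}, closure = {BCDE} → lossless.

Decomposition 3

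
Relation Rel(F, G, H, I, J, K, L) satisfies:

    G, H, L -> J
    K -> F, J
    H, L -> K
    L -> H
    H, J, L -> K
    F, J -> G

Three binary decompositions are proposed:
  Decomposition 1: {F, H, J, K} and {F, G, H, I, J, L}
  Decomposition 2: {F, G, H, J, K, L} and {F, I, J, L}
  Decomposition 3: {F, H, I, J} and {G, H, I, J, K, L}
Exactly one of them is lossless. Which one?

Decomposition 2

Decomposition 1: common = {F, H, J}, closure = {F, G, H, J} → lossy.
Decomposition 2: common = {F, J, L}, closure = {F, G, H, J, K, L} → lossless.
Decomposition 3: common = {H, I, J}, closure = {H, I, J} → lossy.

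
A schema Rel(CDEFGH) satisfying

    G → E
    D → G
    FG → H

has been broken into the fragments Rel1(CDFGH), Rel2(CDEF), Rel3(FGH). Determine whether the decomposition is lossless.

Yes

Chase test. Columns are CDEFGH; row i has aⱼ where attribute j ∈ Reli, else bᵢⱼ.
Initial tableau (one row per fragment):
  row 1: a1 a2 b13 a4 a5 a6
  row 2: a1 a2 a3 a4 b25 b26
  row 3: b31 b32 b33 a4 a5 a6
Rows 1 and 3 agree on G; apply G→E and equate their E entries.
Rows 1 and 2 agree on D; apply D→G and equate their G entries.
Rows 1 and 2 agree on FG; apply FG→H and equate their H entries.
Rows 1 and 2 agree on G; apply G→E and equate their E entries.
Row 1 is now all distinguished symbols — the join is lossless.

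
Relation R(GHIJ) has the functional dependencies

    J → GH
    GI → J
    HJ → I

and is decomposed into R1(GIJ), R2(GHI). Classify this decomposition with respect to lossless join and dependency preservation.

lossless and dependency-preserving

Lossless test: (GI)⁺ = {GHIJ}, which contains all of one fragment — lossless.
Dependency preservation: J → GH; HJ → I are not contained in any single fragment, but the restricted closure of each left-hand side across the fragments still reaches the right-hand side; the remaining FDs each lie inside some fragment. All dependencies are preserved.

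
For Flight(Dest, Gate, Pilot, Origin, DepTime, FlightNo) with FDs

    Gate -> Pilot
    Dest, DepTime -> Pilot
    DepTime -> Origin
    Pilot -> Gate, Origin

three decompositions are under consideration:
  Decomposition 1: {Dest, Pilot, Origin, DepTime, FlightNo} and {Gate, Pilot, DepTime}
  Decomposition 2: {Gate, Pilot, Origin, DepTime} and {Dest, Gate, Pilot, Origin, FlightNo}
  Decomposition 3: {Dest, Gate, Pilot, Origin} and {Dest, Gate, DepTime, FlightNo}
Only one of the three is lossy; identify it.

Decomposition 2

Decomposition 1: common = {Pilot, DepTime}, closure = {Gate, Pilot, Origin, DepTime} → lossless.
Decomposition 2: common = {Gate, Pilot, Origin}, closure = {Gate, Pilot, Origin} → lossy.
Decomposition 3: common = {Dest, Gate}, closure = {Dest, Gate, Pilot, Origin} → lossless.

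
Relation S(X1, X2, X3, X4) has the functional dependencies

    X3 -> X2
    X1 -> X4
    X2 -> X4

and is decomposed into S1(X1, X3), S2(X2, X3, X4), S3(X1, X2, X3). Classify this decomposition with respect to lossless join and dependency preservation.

Lossless test (chase): Rows 1 and 2 agree on X3; apply X3→X2 and equate their X2 entries. Rows 1 and 3 agree on X1; apply X1→X4 and equate their X4 entries. Rows 1 and 2 agree on X2; apply X2→X4 and equate their X4 entries. Row 1 is now all distinguished symbols — the join is lossless.
Dependency preservation: the restricted closure of {X1} across the fragments never reaches {X4}, so X1 → X4 cannot be enforced without a join — not preserved.

lossless but not dependency-preserving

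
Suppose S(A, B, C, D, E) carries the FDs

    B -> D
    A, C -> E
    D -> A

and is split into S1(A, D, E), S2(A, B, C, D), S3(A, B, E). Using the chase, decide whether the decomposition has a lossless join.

No

Chase test. Columns are A, B, C, D, E; row i has aⱼ where attribute j ∈ Si, else bᵢⱼ.
Initial tableau (one row per fragment):
  row 1: a1 b12 b13 a4 a5
  row 2: a1 a2 a3 a4 b25
  row 3: a1 a2 b33 b34 a5
Rows 2 and 3 agree on B; apply B→D and equate their D entries.
No row becomes fully distinguished — the join is lossy.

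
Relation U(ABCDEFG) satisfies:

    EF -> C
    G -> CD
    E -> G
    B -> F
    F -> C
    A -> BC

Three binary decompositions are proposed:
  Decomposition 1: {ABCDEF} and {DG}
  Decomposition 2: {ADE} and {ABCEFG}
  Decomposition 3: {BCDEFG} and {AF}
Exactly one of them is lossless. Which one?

Decomposition 1: common = {D}, closure = {D} → lossy.
Decomposition 2: common = {AE}, closure = {ABCDEFG} → lossless.
Decomposition 3: common = {F}, closure = {CF} → lossy.

Decomposition 2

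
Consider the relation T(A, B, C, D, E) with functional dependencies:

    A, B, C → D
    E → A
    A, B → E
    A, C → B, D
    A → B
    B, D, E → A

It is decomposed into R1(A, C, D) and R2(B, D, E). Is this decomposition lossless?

No

Common attributes: R1 ∩ R2 = {D}.
No dependency enlarges {D}, so (D)⁺ = {D}.
The closure contains neither all of R1 = {A, C, D} nor all of R2 = {B, D, E}, so the common attributes are not a superkey of either fragment. The join is lossy.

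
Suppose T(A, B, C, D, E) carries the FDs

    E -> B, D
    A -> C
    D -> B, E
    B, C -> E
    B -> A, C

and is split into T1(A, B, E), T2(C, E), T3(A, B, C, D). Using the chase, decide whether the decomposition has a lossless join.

Chase test. Columns are A, B, C, D, E; row i has aⱼ where attribute j ∈ Ti, else bᵢⱼ.
Initial tableau (one row per fragment):
  row 1: a1 a2 b13 b14 a5
  row 2: b21 b22 a3 b24 a5
  row 3: a1 a2 a3 a4 b35
Rows 1 and 2 agree on E; apply E→B, D and equate their B, D entries.
Rows 1 and 3 agree on A; apply A→C and equate their C entries.
Rows 1 and 3 agree on B, C; apply B, C→E and equate their E entries.
Rows 1 and 2 agree on B; apply B→A, C and equate their A, C entries.
Rows 1 and 3 agree on E; apply E→B, D and equate their B, D entries.
Row 1 is now all distinguished symbols — the join is lossless.

Yes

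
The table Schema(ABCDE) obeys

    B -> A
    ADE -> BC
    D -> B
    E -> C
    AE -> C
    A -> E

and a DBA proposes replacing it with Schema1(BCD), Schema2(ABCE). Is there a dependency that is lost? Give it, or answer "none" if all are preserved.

B → A lies within Schema2.
ADE → BC: restricted closure across fragments reaches BC.
D → B lies within Schema1.
E → C lies within Schema2.
AE → C lies within Schema2.
A → E lies within Schema2.
Every dependency is enforceable on the fragments, so the decomposition is dependency-preserving.

none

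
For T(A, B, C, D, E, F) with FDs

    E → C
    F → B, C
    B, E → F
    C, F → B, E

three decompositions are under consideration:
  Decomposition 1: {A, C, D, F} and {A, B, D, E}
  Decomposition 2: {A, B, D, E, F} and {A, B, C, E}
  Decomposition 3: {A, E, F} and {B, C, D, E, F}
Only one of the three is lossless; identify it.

Decomposition 2

Decomposition 1: common = {A, D}, closure = {A, D} → lossy.
Decomposition 2: common = {A, B, E}, closure = {A, B, C, E, F} → lossless.
Decomposition 3: common = {E, F}, closure = {B, C, E, F} → lossy.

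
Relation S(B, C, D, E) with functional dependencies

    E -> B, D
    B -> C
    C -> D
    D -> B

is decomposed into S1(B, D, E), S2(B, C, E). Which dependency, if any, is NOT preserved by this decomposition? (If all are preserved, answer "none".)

none

E → B, D lies within S1.
B → C lies within S2.
C → D: restricted closure across fragments reaches D.
D → B lies within S1.
Every dependency is enforceable on the fragments, so the decomposition is dependency-preserving.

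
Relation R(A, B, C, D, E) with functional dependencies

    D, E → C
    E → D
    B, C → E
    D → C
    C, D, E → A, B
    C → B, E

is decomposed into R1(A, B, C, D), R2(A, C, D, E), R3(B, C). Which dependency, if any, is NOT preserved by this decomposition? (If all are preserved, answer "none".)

none

D, E → C lies within R2.
E → D lies within R2.
B, C → E: restricted closure across fragments reaches E.
D → C lies within R1.
C, D, E → A, B: restricted closure across fragments reaches A, B.
C → B, E: restricted closure across fragments reaches B, E.
Every dependency is enforceable on the fragments, so the decomposition is dependency-preserving.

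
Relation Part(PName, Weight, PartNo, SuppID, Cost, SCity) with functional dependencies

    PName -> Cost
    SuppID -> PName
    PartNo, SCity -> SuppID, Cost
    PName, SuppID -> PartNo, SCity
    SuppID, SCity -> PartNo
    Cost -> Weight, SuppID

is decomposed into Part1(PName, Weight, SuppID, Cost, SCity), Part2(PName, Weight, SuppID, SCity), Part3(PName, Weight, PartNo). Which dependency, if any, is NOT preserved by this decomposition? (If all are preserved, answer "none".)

PartNo, SCity -> SuppID, Cost

Check PartNo, SCity → SuppID, Cost: no single fragment contains all of {PartNo, SuppID, Cost, SCity}, and the restricted closure of {PartNo, SCity} across the fragments never reaches {SuppID, Cost}.
PName → Cost is preserved.
SuppID → PName is preserved.
PName, SuppID → PartNo, SCity is preserved.
SuppID, SCity → PartNo is preserved.
Cost → Weight, SuppID is preserved.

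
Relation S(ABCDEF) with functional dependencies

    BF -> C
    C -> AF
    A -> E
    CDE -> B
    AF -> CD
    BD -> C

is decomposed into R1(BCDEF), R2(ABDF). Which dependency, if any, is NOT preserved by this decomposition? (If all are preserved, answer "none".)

A -> E

Check A → E: no single fragment contains all of {AE}, and the restricted closure of {A} across the fragments never reaches {E}.
BF → C is preserved.
C → AF is preserved.
CDE → B is preserved.
AF → CD is preserved.
BD → C is preserved.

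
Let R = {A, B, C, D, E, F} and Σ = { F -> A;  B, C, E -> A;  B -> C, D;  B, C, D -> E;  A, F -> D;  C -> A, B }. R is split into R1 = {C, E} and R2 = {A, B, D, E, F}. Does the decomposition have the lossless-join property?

No

Common attributes: R1 ∩ R2 = {E}.
No dependency enlarges {E}, so (E)⁺ = {E}.
The closure contains neither all of R1 = {C, E} nor all of R2 = {A, B, D, E, F}, so the common attributes are not a superkey of either fragment. The join is lossy.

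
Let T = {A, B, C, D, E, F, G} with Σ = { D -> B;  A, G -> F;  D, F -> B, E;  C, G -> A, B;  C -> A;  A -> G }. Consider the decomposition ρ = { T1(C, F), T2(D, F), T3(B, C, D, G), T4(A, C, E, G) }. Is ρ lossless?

No

Chase test. Columns are A, B, C, D, E, F, G; row i has aⱼ where attribute j ∈ Ti, else bᵢⱼ.
Initial tableau (one row per fragment):
  row 1: b11 b12 a3 b14 b15 a6 b17
  row 2: b21 b22 b23 a4 b25 a6 b27
  row 3: b31 a2 a3 a4 b35 b36 a7
  row 4: a1 b42 a3 b44 a5 b46 a7
Rows 2 and 3 agree on D; apply D→B and equate their B entries.
Rows 3 and 4 agree on C, G; apply C, G→A, B and equate their A, B entries.
Rows 1 and 3 agree on C; apply C→A and equate their A entries.
Rows 1 and 3 agree on A; apply A→G and equate their G entries.
Rows 1 and 3 agree on A, G; apply A, G→F and equate their F entries.
Rows 1 and 4 agree on A, G; apply A, G→F and equate their F entries.
Rows 2 and 3 agree on D, F; apply D, F→B, E and equate their B, E entries.
Rows 1 and 3 agree on C, G; apply C, G→A, B and equate their A, B entries.
No row becomes fully distinguished — the join is lossy.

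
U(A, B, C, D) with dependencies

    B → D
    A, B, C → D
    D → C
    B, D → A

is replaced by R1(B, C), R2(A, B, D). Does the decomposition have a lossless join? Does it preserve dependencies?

Lossless test: (B)⁺ = {A, B, C, D}, which contains all of one fragment — lossless.
Dependency preservation: the restricted closure of {D} across the fragments never reaches {C}, so D → C cannot be enforced without a join — not preserved.

lossless but not dependency-preserving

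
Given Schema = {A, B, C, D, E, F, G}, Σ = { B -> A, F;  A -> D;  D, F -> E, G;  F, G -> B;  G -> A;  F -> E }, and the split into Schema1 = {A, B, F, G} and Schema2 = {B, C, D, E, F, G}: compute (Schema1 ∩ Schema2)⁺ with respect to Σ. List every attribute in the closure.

A, B, D, E, F, G

Schema1 ∩ Schema2 = {B, F, G}.
B → A, F applies, adding A
A → D applies, adding D
D, F → E, G applies, adding E
Closure: {A, B, D, E, F, G}.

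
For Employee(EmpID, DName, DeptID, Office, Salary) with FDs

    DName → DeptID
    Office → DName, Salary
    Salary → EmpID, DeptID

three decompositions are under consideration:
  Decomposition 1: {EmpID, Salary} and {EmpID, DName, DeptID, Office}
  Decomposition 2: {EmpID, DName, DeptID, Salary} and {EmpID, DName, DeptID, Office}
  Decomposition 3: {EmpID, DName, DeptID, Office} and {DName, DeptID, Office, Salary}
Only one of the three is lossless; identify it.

Decomposition 1: common = {EmpID}, closure = {EmpID} → lossy.
Decomposition 2: common = {EmpID, DName, DeptID}, closure = {EmpID, DName, DeptID} → lossy.
Decomposition 3: common = {DName, DeptID, Office}, closure = {EmpID, DName, DeptID, Office, Salary} → lossless.

Decomposition 3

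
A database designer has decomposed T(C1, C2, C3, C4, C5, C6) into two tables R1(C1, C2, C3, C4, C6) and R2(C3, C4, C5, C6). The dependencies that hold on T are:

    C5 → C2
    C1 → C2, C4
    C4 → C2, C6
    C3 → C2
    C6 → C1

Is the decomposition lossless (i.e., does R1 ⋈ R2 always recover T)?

Yes

Common attributes: R1 ∩ R2 = {C3, C4, C6}.
Closure of {C3, C4, C6}: C4 → C2, C6 applies, adding C2; C6 → C1 applies, adding C1. So (C3, C4, C6)⁺ = {C1, C2, C3, C4, C6}.
This closure contains every attribute of R1, so R1 ∩ R2 → R1. The join is lossless.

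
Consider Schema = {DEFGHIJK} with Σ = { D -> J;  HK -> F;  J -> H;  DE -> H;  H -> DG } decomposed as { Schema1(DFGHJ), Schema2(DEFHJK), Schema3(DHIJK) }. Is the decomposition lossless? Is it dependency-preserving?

Lossless test (chase): Rows 2 and 3 agree on HK; apply HK→F and equate their F entries. Rows 1 and 2 agree on H; apply H→DG and equate their DG entries. Rows 1 and 3 agree on H; apply H→DG and equate their DG entries. No row becomes fully distinguished — the join is lossy.
Dependency preservation: every FD's attributes lie within a single fragment, so each can be enforced locally — preserved.

lossy but dependency-preserving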